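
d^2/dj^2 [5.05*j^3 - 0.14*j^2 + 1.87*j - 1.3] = 30.3*j - 0.28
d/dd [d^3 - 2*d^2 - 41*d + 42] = 3*d^2 - 4*d - 41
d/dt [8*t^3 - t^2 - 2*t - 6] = 24*t^2 - 2*t - 2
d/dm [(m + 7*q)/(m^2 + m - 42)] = (m^2 + m - (m + 7*q)*(2*m + 1) - 42)/(m^2 + m - 42)^2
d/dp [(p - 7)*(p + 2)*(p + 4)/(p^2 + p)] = (p^4 + 2*p^3 + 33*p^2 + 112*p + 56)/(p^2*(p^2 + 2*p + 1))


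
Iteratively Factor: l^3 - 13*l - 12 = (l + 3)*(l^2 - 3*l - 4) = (l + 1)*(l + 3)*(l - 4)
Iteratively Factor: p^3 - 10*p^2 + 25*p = (p)*(p^2 - 10*p + 25) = p*(p - 5)*(p - 5)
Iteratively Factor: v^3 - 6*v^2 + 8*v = (v)*(v^2 - 6*v + 8) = v*(v - 4)*(v - 2)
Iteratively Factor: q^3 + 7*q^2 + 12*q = (q + 4)*(q^2 + 3*q) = q*(q + 4)*(q + 3)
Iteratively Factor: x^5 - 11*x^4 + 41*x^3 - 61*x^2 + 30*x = (x - 5)*(x^4 - 6*x^3 + 11*x^2 - 6*x) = (x - 5)*(x - 3)*(x^3 - 3*x^2 + 2*x) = (x - 5)*(x - 3)*(x - 1)*(x^2 - 2*x) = (x - 5)*(x - 3)*(x - 2)*(x - 1)*(x)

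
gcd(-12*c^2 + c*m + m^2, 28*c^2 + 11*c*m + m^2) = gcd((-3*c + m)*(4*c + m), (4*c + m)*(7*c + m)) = 4*c + m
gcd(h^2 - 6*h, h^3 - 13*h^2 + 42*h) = h^2 - 6*h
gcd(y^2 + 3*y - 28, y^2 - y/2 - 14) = y - 4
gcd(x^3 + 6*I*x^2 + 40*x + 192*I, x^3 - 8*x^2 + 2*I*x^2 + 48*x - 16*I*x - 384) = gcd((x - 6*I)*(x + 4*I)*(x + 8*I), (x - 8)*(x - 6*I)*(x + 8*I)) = x^2 + 2*I*x + 48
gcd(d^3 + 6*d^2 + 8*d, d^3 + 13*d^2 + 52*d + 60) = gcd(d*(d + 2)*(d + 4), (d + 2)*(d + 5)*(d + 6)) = d + 2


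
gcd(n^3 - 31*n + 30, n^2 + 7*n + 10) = 1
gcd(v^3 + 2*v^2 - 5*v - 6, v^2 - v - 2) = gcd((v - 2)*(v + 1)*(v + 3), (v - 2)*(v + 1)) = v^2 - v - 2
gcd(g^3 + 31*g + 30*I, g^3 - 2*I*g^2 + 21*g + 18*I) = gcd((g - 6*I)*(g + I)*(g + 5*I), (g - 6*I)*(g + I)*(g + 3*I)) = g^2 - 5*I*g + 6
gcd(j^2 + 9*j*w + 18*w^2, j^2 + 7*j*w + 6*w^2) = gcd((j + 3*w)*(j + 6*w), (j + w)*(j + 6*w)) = j + 6*w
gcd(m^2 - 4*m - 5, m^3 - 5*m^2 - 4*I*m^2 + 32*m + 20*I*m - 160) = m - 5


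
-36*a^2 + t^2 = (-6*a + t)*(6*a + t)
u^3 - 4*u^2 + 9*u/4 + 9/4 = (u - 3)*(u - 3/2)*(u + 1/2)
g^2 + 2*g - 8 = (g - 2)*(g + 4)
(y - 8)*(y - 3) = y^2 - 11*y + 24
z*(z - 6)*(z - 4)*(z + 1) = z^4 - 9*z^3 + 14*z^2 + 24*z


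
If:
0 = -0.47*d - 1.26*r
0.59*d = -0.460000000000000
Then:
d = -0.78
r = 0.29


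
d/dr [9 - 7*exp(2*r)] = -14*exp(2*r)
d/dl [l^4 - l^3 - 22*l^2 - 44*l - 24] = 4*l^3 - 3*l^2 - 44*l - 44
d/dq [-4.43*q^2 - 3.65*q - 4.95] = -8.86*q - 3.65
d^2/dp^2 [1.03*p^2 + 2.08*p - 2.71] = 2.06000000000000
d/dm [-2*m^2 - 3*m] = -4*m - 3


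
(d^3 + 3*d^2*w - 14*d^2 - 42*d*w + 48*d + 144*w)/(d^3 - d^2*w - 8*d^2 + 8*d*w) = (-d^2 - 3*d*w + 6*d + 18*w)/(d*(-d + w))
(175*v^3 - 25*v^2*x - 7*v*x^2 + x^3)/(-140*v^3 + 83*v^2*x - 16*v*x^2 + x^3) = (5*v + x)/(-4*v + x)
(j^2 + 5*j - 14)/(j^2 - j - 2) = (j + 7)/(j + 1)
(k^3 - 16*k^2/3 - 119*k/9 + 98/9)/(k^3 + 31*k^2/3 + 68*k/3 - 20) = (3*k^2 - 14*k - 49)/(3*(k^2 + 11*k + 30))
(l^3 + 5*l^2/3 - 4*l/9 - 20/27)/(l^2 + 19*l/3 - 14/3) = (9*l^2 + 21*l + 10)/(9*(l + 7))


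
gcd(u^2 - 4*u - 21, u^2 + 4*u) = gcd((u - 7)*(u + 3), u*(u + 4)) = 1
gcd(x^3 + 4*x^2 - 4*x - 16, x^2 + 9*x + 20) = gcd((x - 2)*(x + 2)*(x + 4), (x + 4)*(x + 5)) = x + 4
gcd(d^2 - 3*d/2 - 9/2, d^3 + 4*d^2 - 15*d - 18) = d - 3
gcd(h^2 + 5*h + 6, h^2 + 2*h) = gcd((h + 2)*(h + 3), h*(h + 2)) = h + 2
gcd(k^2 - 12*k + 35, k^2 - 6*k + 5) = k - 5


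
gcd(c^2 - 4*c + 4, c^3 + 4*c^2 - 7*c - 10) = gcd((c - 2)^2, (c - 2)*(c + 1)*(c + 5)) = c - 2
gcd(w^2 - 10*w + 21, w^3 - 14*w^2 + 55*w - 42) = w - 7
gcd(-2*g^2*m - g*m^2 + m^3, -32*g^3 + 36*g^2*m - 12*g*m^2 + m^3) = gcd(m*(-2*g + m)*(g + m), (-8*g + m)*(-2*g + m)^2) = 2*g - m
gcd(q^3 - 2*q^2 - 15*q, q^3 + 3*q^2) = q^2 + 3*q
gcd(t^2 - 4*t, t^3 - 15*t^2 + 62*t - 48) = 1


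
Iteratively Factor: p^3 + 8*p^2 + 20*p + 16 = (p + 2)*(p^2 + 6*p + 8) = (p + 2)*(p + 4)*(p + 2)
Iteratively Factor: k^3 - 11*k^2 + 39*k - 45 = (k - 5)*(k^2 - 6*k + 9) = (k - 5)*(k - 3)*(k - 3)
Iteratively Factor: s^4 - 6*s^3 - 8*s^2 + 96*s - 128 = (s + 4)*(s^3 - 10*s^2 + 32*s - 32) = (s - 4)*(s + 4)*(s^2 - 6*s + 8) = (s - 4)*(s - 2)*(s + 4)*(s - 4)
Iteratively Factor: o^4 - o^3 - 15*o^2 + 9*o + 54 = (o - 3)*(o^3 + 2*o^2 - 9*o - 18) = (o - 3)^2*(o^2 + 5*o + 6) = (o - 3)^2*(o + 3)*(o + 2)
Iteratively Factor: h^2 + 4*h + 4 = (h + 2)*(h + 2)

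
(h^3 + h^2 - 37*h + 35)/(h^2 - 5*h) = h + 6 - 7/h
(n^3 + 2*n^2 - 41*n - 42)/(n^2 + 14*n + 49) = (n^2 - 5*n - 6)/(n + 7)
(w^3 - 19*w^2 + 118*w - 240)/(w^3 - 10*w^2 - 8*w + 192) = (w - 5)/(w + 4)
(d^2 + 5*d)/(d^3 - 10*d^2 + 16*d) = (d + 5)/(d^2 - 10*d + 16)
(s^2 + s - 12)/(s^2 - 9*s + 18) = (s + 4)/(s - 6)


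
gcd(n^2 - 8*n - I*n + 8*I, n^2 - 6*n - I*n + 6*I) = n - I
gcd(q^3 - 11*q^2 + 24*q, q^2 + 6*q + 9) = 1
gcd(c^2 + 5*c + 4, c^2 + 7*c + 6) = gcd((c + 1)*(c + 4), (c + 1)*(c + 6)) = c + 1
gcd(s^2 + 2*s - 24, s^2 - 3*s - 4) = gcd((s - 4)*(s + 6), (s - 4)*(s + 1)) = s - 4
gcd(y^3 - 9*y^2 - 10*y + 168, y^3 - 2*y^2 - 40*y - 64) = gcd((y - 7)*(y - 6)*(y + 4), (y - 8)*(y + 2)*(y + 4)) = y + 4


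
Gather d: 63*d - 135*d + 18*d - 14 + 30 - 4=12 - 54*d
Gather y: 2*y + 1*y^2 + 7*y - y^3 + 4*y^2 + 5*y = -y^3 + 5*y^2 + 14*y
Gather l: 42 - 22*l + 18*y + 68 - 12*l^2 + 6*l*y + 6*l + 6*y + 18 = -12*l^2 + l*(6*y - 16) + 24*y + 128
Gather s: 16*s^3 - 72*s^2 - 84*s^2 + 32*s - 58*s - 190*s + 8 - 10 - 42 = 16*s^3 - 156*s^2 - 216*s - 44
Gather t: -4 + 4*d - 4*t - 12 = 4*d - 4*t - 16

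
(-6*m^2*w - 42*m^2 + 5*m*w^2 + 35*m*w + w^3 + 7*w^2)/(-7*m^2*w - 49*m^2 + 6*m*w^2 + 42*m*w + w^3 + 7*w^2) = (6*m + w)/(7*m + w)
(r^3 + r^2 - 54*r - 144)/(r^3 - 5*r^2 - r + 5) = (r^3 + r^2 - 54*r - 144)/(r^3 - 5*r^2 - r + 5)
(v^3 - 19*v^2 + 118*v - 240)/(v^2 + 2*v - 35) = (v^2 - 14*v + 48)/(v + 7)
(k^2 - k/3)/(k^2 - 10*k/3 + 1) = k/(k - 3)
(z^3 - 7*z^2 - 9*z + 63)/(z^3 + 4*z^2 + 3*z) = (z^2 - 10*z + 21)/(z*(z + 1))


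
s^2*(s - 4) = s^3 - 4*s^2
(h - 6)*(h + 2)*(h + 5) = h^3 + h^2 - 32*h - 60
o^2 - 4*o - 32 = (o - 8)*(o + 4)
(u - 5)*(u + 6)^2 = u^3 + 7*u^2 - 24*u - 180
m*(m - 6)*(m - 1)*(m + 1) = m^4 - 6*m^3 - m^2 + 6*m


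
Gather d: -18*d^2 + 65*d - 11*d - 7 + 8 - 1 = -18*d^2 + 54*d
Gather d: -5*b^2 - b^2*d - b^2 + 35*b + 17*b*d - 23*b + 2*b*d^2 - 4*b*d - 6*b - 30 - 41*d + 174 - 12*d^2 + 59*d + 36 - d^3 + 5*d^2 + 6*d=-6*b^2 + 6*b - d^3 + d^2*(2*b - 7) + d*(-b^2 + 13*b + 24) + 180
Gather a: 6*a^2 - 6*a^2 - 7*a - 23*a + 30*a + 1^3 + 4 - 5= 0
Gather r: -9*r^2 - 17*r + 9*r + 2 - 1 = -9*r^2 - 8*r + 1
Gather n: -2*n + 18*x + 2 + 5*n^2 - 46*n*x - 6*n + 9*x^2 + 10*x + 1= 5*n^2 + n*(-46*x - 8) + 9*x^2 + 28*x + 3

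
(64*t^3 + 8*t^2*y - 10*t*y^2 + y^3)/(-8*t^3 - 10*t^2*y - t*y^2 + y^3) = (-8*t + y)/(t + y)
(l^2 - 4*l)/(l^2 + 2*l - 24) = l/(l + 6)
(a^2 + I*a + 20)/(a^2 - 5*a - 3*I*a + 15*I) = (a^2 + I*a + 20)/(a^2 - 5*a - 3*I*a + 15*I)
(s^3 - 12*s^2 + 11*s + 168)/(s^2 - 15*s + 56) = s + 3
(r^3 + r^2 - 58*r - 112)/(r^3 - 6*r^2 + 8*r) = (r^3 + r^2 - 58*r - 112)/(r*(r^2 - 6*r + 8))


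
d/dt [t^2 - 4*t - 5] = 2*t - 4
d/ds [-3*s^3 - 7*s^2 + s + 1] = -9*s^2 - 14*s + 1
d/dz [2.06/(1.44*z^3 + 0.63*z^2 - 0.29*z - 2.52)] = (-8.8992*z^2 - 2.5956*z + 0.5974)/(1.44*z^3 + 0.63*z^2 - 0.29*z - 2.52)^2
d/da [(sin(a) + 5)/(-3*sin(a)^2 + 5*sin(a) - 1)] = (3*sin(a)^2 + 30*sin(a) - 26)*cos(a)/(3*sin(a)^2 - 5*sin(a) + 1)^2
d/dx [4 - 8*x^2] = -16*x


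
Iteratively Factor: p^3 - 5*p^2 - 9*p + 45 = (p - 5)*(p^2 - 9) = (p - 5)*(p - 3)*(p + 3)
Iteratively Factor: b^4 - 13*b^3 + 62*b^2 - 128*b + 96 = (b - 2)*(b^3 - 11*b^2 + 40*b - 48) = (b - 4)*(b - 2)*(b^2 - 7*b + 12) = (b - 4)*(b - 3)*(b - 2)*(b - 4)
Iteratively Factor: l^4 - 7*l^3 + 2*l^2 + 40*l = (l - 4)*(l^3 - 3*l^2 - 10*l) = l*(l - 4)*(l^2 - 3*l - 10) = l*(l - 5)*(l - 4)*(l + 2)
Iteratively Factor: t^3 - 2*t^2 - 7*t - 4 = (t + 1)*(t^2 - 3*t - 4) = (t - 4)*(t + 1)*(t + 1)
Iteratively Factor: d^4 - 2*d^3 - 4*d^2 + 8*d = (d)*(d^3 - 2*d^2 - 4*d + 8) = d*(d - 2)*(d^2 - 4) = d*(d - 2)^2*(d + 2)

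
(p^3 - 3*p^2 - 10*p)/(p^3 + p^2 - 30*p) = (p + 2)/(p + 6)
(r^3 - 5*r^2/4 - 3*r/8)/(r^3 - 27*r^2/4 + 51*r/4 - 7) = r*(8*r^2 - 10*r - 3)/(2*(4*r^3 - 27*r^2 + 51*r - 28))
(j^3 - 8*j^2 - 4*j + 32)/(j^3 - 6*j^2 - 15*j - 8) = (j^2 - 4)/(j^2 + 2*j + 1)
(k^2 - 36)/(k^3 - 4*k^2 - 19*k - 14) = (36 - k^2)/(-k^3 + 4*k^2 + 19*k + 14)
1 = 1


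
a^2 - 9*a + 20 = (a - 5)*(a - 4)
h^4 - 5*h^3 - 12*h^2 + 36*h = h*(h - 6)*(h - 2)*(h + 3)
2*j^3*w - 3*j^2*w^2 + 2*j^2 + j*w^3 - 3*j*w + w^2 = (-2*j + w)*(-j + w)*(j*w + 1)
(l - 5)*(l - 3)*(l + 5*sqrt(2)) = l^3 - 8*l^2 + 5*sqrt(2)*l^2 - 40*sqrt(2)*l + 15*l + 75*sqrt(2)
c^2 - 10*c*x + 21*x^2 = (c - 7*x)*(c - 3*x)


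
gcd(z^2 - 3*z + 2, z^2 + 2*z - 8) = z - 2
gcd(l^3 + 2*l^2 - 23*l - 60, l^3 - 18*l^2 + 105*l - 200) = l - 5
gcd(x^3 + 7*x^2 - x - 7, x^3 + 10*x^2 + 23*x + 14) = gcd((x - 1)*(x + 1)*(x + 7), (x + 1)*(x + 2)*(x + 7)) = x^2 + 8*x + 7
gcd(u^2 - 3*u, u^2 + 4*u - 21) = u - 3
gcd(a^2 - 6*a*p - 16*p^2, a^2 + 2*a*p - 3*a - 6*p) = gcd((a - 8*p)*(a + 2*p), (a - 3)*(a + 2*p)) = a + 2*p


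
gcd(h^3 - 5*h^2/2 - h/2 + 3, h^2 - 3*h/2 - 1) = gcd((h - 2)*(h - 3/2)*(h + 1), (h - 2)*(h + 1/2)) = h - 2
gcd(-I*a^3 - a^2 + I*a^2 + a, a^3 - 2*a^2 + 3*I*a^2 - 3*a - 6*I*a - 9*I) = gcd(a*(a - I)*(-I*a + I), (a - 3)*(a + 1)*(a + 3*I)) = 1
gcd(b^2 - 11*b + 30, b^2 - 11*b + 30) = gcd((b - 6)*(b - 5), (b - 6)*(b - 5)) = b^2 - 11*b + 30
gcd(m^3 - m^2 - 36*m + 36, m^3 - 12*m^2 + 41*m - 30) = m^2 - 7*m + 6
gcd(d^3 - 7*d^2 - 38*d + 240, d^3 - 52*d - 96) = d^2 - 2*d - 48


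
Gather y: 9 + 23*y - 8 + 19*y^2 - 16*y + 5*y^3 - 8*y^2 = 5*y^3 + 11*y^2 + 7*y + 1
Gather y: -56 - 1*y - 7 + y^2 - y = y^2 - 2*y - 63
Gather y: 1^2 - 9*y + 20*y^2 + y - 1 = 20*y^2 - 8*y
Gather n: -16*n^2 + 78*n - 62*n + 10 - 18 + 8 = -16*n^2 + 16*n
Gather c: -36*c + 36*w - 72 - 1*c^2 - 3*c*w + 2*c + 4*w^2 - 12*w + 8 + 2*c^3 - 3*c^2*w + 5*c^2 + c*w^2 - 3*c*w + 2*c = 2*c^3 + c^2*(4 - 3*w) + c*(w^2 - 6*w - 32) + 4*w^2 + 24*w - 64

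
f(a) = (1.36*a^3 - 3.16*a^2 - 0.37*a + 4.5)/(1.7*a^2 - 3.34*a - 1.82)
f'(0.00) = 4.74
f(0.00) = -2.47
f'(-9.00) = 0.80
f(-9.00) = -7.47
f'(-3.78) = 0.85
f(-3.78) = -3.21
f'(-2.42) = 0.97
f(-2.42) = -2.00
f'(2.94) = -2.26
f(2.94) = 3.49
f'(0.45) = 1.58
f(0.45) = -1.28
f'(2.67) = -12.09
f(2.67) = 4.97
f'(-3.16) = 0.88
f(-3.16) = -2.68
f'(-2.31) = 0.99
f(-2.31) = -1.89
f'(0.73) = 1.07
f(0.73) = -0.92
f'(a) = (3.34 - 3.4*a)*(1.36*a^3 - 3.16*a^2 - 0.37*a + 4.5)/(1.7*a^2 - 3.34*a - 1.82)^2 + (4.08*a^2 - 6.32*a - 0.37)/(1.7*a^2 - 3.34*a - 1.82)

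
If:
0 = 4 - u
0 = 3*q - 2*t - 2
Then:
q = 2*t/3 + 2/3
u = 4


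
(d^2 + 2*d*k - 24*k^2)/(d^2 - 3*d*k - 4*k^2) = (d + 6*k)/(d + k)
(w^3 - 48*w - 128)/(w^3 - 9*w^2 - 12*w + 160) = (w + 4)/(w - 5)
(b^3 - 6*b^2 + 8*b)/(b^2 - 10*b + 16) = b*(b - 4)/(b - 8)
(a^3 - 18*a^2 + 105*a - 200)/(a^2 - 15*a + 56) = (a^2 - 10*a + 25)/(a - 7)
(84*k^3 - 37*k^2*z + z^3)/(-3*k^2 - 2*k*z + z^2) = (-28*k^2 + 3*k*z + z^2)/(k + z)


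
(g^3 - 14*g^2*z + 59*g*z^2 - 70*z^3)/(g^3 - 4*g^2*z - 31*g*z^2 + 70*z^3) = (g - 5*z)/(g + 5*z)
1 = 1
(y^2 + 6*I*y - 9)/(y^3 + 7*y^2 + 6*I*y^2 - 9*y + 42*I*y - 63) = 1/(y + 7)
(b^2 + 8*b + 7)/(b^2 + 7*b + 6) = (b + 7)/(b + 6)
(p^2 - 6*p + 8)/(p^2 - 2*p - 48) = (-p^2 + 6*p - 8)/(-p^2 + 2*p + 48)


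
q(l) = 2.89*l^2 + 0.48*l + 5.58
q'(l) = 5.78*l + 0.48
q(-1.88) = 14.89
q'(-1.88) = -10.39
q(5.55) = 97.26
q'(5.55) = 32.56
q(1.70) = 14.75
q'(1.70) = 10.31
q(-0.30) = 5.70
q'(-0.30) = -1.25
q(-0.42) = 5.89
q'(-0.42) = -1.95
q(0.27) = 5.92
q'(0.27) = 2.04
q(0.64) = 7.07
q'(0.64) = 4.18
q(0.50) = 6.54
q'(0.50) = 3.37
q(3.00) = 33.03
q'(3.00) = 17.82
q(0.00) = 5.58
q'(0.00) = 0.48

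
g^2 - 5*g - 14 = (g - 7)*(g + 2)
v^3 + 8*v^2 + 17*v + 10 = (v + 1)*(v + 2)*(v + 5)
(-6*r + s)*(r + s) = -6*r^2 - 5*r*s + s^2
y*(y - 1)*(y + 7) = y^3 + 6*y^2 - 7*y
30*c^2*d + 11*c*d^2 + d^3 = d*(5*c + d)*(6*c + d)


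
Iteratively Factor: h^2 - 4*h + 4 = (h - 2)*(h - 2)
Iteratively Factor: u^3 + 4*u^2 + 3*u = (u)*(u^2 + 4*u + 3) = u*(u + 1)*(u + 3)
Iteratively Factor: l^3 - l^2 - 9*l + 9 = (l - 3)*(l^2 + 2*l - 3) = (l - 3)*(l - 1)*(l + 3)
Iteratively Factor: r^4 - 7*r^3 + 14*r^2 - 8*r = (r)*(r^3 - 7*r^2 + 14*r - 8) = r*(r - 4)*(r^2 - 3*r + 2) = r*(r - 4)*(r - 2)*(r - 1)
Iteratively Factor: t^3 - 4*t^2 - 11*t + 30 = (t + 3)*(t^2 - 7*t + 10) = (t - 5)*(t + 3)*(t - 2)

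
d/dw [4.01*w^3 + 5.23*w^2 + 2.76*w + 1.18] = 12.03*w^2 + 10.46*w + 2.76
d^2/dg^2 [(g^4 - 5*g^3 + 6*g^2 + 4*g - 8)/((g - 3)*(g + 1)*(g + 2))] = 2*(13*g^3 - 114*g^2 + 348*g - 344)/(g^6 - 3*g^5 - 15*g^4 + 35*g^3 + 90*g^2 - 108*g - 216)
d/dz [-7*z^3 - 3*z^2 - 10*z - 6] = -21*z^2 - 6*z - 10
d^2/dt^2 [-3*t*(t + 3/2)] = -6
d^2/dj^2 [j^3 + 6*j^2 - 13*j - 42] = 6*j + 12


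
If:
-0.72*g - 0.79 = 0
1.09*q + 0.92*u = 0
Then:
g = -1.10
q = -0.844036697247706*u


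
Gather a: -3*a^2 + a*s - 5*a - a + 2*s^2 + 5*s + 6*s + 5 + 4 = -3*a^2 + a*(s - 6) + 2*s^2 + 11*s + 9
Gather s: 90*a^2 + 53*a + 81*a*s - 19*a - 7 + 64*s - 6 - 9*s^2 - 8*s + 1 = 90*a^2 + 34*a - 9*s^2 + s*(81*a + 56) - 12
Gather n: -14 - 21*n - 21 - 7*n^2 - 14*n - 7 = -7*n^2 - 35*n - 42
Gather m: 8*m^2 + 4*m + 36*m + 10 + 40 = 8*m^2 + 40*m + 50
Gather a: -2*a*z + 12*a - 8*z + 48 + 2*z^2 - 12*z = a*(12 - 2*z) + 2*z^2 - 20*z + 48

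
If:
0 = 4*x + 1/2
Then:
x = -1/8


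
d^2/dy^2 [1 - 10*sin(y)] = 10*sin(y)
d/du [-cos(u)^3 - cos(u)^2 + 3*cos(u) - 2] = -3*sin(u)^3 + 2*sin(u)*cos(u)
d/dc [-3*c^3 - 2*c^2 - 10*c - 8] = -9*c^2 - 4*c - 10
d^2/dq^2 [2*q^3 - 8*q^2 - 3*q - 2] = 12*q - 16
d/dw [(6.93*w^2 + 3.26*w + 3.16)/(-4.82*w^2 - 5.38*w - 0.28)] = (-21.5702*w^2 + 26.5816*w + 16.088)/(23.2324*w^4 + 51.8632*w^3 + 31.6436*w^2 + 3.0128*w + 0.0784)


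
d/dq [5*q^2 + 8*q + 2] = 10*q + 8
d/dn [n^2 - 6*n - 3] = 2*n - 6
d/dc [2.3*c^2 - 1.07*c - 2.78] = 4.6*c - 1.07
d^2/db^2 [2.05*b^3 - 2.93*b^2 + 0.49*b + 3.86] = 12.3*b - 5.86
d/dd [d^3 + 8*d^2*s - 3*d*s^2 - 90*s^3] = 3*d^2 + 16*d*s - 3*s^2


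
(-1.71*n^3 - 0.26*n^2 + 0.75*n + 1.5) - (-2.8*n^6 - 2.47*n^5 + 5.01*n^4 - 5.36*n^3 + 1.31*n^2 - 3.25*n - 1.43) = 2.8*n^6 + 2.47*n^5 - 5.01*n^4 + 3.65*n^3 - 1.57*n^2 + 4.0*n + 2.93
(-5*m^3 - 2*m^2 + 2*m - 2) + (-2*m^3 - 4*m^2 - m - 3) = -7*m^3 - 6*m^2 + m - 5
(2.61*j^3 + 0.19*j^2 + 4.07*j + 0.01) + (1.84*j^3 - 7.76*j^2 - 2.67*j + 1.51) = 4.45*j^3 - 7.57*j^2 + 1.4*j + 1.52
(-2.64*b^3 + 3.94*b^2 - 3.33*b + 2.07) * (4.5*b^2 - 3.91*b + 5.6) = -11.88*b^5 + 28.0524*b^4 - 45.1744*b^3 + 44.3993*b^2 - 26.7417*b + 11.592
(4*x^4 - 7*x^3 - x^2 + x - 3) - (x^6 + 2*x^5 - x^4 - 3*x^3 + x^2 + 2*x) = -x^6 - 2*x^5 + 5*x^4 - 4*x^3 - 2*x^2 - x - 3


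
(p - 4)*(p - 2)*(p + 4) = p^3 - 2*p^2 - 16*p + 32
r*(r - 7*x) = r^2 - 7*r*x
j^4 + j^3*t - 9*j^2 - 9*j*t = j*(j - 3)*(j + 3)*(j + t)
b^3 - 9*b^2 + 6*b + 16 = (b - 8)*(b - 2)*(b + 1)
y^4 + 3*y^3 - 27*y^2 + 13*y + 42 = (y - 3)*(y - 2)*(y + 1)*(y + 7)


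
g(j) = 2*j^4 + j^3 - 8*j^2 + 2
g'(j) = 8*j^3 + 3*j^2 - 16*j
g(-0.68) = -1.59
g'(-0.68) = 9.75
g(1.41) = -3.20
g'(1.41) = 5.83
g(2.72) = 72.41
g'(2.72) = 139.66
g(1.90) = 6.04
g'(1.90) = 35.30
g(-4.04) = 338.28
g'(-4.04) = -413.91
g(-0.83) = -3.13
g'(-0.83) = 10.77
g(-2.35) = 5.84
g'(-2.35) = -49.66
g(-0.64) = -1.20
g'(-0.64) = 9.37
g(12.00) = 42050.00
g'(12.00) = 14064.00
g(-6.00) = 2090.00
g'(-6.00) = -1524.00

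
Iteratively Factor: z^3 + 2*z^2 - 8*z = (z - 2)*(z^2 + 4*z) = z*(z - 2)*(z + 4)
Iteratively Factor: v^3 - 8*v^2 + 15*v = (v - 5)*(v^2 - 3*v) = v*(v - 5)*(v - 3)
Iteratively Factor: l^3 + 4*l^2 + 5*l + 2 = (l + 1)*(l^2 + 3*l + 2) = (l + 1)*(l + 2)*(l + 1)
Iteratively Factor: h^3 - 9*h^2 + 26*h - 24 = (h - 2)*(h^2 - 7*h + 12) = (h - 3)*(h - 2)*(h - 4)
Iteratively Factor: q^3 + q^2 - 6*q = (q)*(q^2 + q - 6) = q*(q + 3)*(q - 2)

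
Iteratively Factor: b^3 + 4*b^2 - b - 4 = (b + 4)*(b^2 - 1) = (b + 1)*(b + 4)*(b - 1)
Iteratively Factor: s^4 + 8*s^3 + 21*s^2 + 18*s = (s + 3)*(s^3 + 5*s^2 + 6*s) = s*(s + 3)*(s^2 + 5*s + 6) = s*(s + 3)^2*(s + 2)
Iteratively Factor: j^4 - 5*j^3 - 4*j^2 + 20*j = (j)*(j^3 - 5*j^2 - 4*j + 20) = j*(j - 5)*(j^2 - 4) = j*(j - 5)*(j - 2)*(j + 2)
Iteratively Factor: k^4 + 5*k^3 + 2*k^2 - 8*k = (k + 2)*(k^3 + 3*k^2 - 4*k) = (k + 2)*(k + 4)*(k^2 - k) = (k - 1)*(k + 2)*(k + 4)*(k)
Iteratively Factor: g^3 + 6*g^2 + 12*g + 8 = (g + 2)*(g^2 + 4*g + 4) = (g + 2)^2*(g + 2)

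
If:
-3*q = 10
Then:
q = -10/3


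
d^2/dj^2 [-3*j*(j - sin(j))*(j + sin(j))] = 6*j*cos(2*j) - 18*j + 6*sin(2*j)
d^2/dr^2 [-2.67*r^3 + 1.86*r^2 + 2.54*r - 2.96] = 3.72 - 16.02*r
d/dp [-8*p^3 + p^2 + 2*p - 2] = -24*p^2 + 2*p + 2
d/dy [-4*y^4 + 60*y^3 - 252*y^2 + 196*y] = -16*y^3 + 180*y^2 - 504*y + 196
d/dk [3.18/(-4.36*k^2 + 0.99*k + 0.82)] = (27.7296*k - 3.1482)/(-4.36*k^2 + 0.99*k + 0.82)^2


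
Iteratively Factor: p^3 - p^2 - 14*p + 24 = (p - 2)*(p^2 + p - 12) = (p - 2)*(p + 4)*(p - 3)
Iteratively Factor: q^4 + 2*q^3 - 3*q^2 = (q - 1)*(q^3 + 3*q^2) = (q - 1)*(q + 3)*(q^2) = q*(q - 1)*(q + 3)*(q)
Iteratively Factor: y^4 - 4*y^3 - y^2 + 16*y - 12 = (y + 2)*(y^3 - 6*y^2 + 11*y - 6) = (y - 2)*(y + 2)*(y^2 - 4*y + 3) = (y - 2)*(y - 1)*(y + 2)*(y - 3)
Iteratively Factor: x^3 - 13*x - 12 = (x + 1)*(x^2 - x - 12) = (x + 1)*(x + 3)*(x - 4)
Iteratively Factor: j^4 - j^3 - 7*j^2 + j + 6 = (j + 1)*(j^3 - 2*j^2 - 5*j + 6) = (j - 3)*(j + 1)*(j^2 + j - 2) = (j - 3)*(j - 1)*(j + 1)*(j + 2)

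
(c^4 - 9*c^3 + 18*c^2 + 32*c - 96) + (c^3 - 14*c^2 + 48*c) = c^4 - 8*c^3 + 4*c^2 + 80*c - 96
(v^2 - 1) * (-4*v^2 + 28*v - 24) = -4*v^4 + 28*v^3 - 20*v^2 - 28*v + 24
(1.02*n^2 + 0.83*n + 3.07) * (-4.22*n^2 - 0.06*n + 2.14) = -4.3044*n^4 - 3.5638*n^3 - 10.8224*n^2 + 1.592*n + 6.5698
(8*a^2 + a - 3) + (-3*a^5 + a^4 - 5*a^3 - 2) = -3*a^5 + a^4 - 5*a^3 + 8*a^2 + a - 5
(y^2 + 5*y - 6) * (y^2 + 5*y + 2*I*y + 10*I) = y^4 + 10*y^3 + 2*I*y^3 + 19*y^2 + 20*I*y^2 - 30*y + 38*I*y - 60*I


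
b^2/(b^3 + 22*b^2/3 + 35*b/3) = 3*b/(3*b^2 + 22*b + 35)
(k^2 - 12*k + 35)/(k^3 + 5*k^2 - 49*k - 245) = (k - 5)/(k^2 + 12*k + 35)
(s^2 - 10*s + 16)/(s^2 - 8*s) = (s - 2)/s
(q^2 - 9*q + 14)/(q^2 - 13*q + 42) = (q - 2)/(q - 6)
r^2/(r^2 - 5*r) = r/(r - 5)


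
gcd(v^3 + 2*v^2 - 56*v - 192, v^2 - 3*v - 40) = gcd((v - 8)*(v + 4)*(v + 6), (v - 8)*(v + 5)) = v - 8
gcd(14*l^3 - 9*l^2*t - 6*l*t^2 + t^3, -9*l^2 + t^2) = 1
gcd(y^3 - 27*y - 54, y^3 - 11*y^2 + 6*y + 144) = y^2 - 3*y - 18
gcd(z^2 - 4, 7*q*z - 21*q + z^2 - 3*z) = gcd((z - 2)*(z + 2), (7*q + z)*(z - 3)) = 1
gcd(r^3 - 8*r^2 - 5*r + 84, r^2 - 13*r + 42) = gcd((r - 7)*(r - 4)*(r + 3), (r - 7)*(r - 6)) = r - 7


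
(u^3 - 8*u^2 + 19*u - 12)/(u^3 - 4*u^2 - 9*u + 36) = (u - 1)/(u + 3)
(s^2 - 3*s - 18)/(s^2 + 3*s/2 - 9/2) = 2*(s - 6)/(2*s - 3)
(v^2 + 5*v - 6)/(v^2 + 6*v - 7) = (v + 6)/(v + 7)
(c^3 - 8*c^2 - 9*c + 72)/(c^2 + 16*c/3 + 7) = 3*(c^2 - 11*c + 24)/(3*c + 7)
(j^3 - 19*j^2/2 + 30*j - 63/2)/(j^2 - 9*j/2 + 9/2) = (2*j^2 - 13*j + 21)/(2*j - 3)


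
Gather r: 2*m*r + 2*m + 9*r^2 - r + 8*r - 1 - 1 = 2*m + 9*r^2 + r*(2*m + 7) - 2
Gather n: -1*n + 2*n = n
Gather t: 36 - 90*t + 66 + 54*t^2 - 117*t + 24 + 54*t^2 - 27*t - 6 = 108*t^2 - 234*t + 120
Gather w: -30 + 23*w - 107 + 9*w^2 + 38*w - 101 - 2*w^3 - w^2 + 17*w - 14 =-2*w^3 + 8*w^2 + 78*w - 252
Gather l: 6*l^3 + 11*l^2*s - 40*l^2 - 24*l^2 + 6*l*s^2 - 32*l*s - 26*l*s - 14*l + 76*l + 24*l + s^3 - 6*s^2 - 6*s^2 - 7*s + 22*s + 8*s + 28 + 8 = 6*l^3 + l^2*(11*s - 64) + l*(6*s^2 - 58*s + 86) + s^3 - 12*s^2 + 23*s + 36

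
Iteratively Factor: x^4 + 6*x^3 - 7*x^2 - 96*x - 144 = (x - 4)*(x^3 + 10*x^2 + 33*x + 36) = (x - 4)*(x + 3)*(x^2 + 7*x + 12) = (x - 4)*(x + 3)^2*(x + 4)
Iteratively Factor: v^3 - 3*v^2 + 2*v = (v - 2)*(v^2 - v) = (v - 2)*(v - 1)*(v)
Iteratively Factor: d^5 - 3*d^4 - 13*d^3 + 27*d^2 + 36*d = (d - 4)*(d^4 + d^3 - 9*d^2 - 9*d) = (d - 4)*(d + 3)*(d^3 - 2*d^2 - 3*d) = (d - 4)*(d - 3)*(d + 3)*(d^2 + d) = d*(d - 4)*(d - 3)*(d + 3)*(d + 1)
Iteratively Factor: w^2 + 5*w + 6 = (w + 3)*(w + 2)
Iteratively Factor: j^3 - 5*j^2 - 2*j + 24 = (j + 2)*(j^2 - 7*j + 12) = (j - 4)*(j + 2)*(j - 3)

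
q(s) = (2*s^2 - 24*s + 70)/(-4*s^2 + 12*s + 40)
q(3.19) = 0.37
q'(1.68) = -0.33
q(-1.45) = 7.68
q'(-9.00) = -0.09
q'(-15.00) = -0.03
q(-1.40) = 7.00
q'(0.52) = -0.71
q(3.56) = 0.31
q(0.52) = 1.29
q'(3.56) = -0.15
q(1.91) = 0.65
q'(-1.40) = -12.50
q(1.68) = 0.72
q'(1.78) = -0.31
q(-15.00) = -0.85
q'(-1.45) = -14.88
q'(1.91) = -0.29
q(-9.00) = -1.14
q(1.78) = 0.69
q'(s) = (4*s - 24)/(-4*s^2 + 12*s + 40) + (8*s - 12)*(2*s^2 - 24*s + 70)/(-4*s^2 + 12*s + 40)^2 = -9/(2*s^2 + 8*s + 8)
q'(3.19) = -0.17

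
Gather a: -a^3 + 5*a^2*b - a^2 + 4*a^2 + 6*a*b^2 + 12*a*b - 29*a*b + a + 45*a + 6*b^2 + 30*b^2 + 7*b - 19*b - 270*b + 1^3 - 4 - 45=-a^3 + a^2*(5*b + 3) + a*(6*b^2 - 17*b + 46) + 36*b^2 - 282*b - 48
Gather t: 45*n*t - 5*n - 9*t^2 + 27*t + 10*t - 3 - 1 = -5*n - 9*t^2 + t*(45*n + 37) - 4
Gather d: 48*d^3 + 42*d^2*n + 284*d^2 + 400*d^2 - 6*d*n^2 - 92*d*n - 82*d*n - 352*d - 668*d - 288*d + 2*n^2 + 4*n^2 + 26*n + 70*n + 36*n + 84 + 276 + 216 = 48*d^3 + d^2*(42*n + 684) + d*(-6*n^2 - 174*n - 1308) + 6*n^2 + 132*n + 576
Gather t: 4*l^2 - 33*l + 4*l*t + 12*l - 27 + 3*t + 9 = 4*l^2 - 21*l + t*(4*l + 3) - 18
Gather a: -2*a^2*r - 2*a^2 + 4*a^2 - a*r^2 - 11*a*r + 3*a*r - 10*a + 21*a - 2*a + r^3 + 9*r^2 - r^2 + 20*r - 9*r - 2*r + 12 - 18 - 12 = a^2*(2 - 2*r) + a*(-r^2 - 8*r + 9) + r^3 + 8*r^2 + 9*r - 18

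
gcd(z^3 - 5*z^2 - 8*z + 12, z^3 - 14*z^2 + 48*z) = z - 6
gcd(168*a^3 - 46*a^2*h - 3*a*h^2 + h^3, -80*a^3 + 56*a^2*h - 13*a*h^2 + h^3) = 4*a - h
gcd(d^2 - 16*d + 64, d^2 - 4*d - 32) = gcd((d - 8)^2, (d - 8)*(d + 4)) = d - 8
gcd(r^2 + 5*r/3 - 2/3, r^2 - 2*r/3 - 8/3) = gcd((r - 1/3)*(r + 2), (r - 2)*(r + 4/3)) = 1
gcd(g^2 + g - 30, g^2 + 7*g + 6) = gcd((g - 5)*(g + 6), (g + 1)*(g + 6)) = g + 6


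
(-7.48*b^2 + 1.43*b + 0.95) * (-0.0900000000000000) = 0.6732*b^2 - 0.1287*b - 0.0855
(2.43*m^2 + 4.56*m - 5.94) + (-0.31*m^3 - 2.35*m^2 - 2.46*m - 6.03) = -0.31*m^3 + 0.0800000000000001*m^2 + 2.1*m - 11.97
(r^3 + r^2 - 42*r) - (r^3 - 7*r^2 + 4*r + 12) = 8*r^2 - 46*r - 12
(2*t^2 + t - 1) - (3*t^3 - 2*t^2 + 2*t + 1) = -3*t^3 + 4*t^2 - t - 2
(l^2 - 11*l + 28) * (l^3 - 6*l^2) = l^5 - 17*l^4 + 94*l^3 - 168*l^2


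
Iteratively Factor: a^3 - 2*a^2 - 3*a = (a)*(a^2 - 2*a - 3) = a*(a + 1)*(a - 3)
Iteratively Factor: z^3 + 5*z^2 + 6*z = (z + 2)*(z^2 + 3*z) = z*(z + 2)*(z + 3)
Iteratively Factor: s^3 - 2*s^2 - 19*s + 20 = (s - 1)*(s^2 - s - 20) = (s - 1)*(s + 4)*(s - 5)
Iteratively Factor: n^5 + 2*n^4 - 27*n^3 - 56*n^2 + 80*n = (n + 4)*(n^4 - 2*n^3 - 19*n^2 + 20*n) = (n - 1)*(n + 4)*(n^3 - n^2 - 20*n) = (n - 5)*(n - 1)*(n + 4)*(n^2 + 4*n) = n*(n - 5)*(n - 1)*(n + 4)*(n + 4)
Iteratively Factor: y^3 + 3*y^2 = (y)*(y^2 + 3*y) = y*(y + 3)*(y)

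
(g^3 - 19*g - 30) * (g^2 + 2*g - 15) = g^5 + 2*g^4 - 34*g^3 - 68*g^2 + 225*g + 450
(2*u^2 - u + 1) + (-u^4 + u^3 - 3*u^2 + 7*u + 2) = -u^4 + u^3 - u^2 + 6*u + 3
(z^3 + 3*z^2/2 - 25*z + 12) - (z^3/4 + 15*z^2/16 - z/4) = 3*z^3/4 + 9*z^2/16 - 99*z/4 + 12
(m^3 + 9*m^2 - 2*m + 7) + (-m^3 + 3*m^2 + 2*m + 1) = 12*m^2 + 8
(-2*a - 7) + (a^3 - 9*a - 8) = a^3 - 11*a - 15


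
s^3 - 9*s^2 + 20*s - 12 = (s - 6)*(s - 2)*(s - 1)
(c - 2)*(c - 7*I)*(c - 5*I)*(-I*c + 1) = -I*c^4 - 11*c^3 + 2*I*c^3 + 22*c^2 + 23*I*c^2 - 35*c - 46*I*c + 70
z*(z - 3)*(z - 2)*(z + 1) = z^4 - 4*z^3 + z^2 + 6*z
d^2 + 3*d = d*(d + 3)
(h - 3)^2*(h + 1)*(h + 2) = h^4 - 3*h^3 - 7*h^2 + 15*h + 18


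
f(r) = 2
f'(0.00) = 0.00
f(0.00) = 2.00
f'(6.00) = 0.00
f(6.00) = 2.00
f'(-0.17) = 0.00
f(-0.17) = 2.00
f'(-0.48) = 0.00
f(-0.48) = 2.00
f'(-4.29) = 0.00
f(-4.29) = 2.00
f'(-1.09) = 0.00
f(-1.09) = 2.00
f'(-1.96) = 0.00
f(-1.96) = 2.00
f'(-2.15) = 0.00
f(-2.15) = 2.00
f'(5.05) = 0.00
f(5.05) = 2.00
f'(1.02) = 0.00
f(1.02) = 2.00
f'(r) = 0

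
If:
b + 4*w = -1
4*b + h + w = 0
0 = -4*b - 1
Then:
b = -1/4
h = 19/16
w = -3/16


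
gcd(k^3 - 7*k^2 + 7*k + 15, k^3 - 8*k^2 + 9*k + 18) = k^2 - 2*k - 3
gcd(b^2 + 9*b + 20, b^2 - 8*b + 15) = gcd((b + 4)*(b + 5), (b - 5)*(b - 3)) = 1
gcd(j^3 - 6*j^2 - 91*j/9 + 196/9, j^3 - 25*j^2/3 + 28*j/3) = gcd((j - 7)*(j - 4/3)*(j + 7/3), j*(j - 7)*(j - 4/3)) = j^2 - 25*j/3 + 28/3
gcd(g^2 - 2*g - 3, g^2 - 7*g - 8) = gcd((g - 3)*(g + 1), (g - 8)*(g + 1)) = g + 1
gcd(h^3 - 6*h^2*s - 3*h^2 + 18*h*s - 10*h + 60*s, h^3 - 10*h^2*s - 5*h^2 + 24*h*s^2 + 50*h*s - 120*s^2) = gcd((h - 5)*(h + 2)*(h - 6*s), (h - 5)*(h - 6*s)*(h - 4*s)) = -h^2 + 6*h*s + 5*h - 30*s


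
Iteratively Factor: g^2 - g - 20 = (g - 5)*(g + 4)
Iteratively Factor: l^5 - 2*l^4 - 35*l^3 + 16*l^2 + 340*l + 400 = (l + 2)*(l^4 - 4*l^3 - 27*l^2 + 70*l + 200) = (l - 5)*(l + 2)*(l^3 + l^2 - 22*l - 40) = (l - 5)*(l + 2)^2*(l^2 - l - 20) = (l - 5)^2*(l + 2)^2*(l + 4)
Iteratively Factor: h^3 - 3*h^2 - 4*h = (h + 1)*(h^2 - 4*h) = (h - 4)*(h + 1)*(h)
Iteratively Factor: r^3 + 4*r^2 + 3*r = (r + 1)*(r^2 + 3*r) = r*(r + 1)*(r + 3)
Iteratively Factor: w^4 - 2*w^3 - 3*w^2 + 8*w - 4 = (w - 1)*(w^3 - w^2 - 4*w + 4) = (w - 1)^2*(w^2 - 4) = (w - 2)*(w - 1)^2*(w + 2)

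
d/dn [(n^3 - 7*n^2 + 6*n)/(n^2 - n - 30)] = (n^2 + 10*n - 5)/(n^2 + 10*n + 25)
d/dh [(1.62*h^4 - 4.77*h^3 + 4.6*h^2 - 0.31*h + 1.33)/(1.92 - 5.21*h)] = (-25.3206*h^4 + 62.145*h^3 - 51.4412*h^2 + 17.664*h + 6.3341)/(27.1441*h^2 - 20.0064*h + 3.6864)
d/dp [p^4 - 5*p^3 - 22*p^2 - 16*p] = 4*p^3 - 15*p^2 - 44*p - 16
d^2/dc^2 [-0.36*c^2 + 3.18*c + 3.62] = -0.720000000000000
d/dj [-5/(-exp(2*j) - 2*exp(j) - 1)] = -10*(exp(j) + 1)*exp(j)/(exp(2*j) + 2*exp(j) + 1)^2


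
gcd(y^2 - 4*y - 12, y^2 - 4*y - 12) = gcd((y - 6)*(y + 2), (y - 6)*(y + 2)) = y^2 - 4*y - 12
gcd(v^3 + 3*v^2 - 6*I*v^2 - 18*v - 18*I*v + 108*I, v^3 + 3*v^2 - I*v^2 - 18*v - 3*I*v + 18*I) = v^2 + 3*v - 18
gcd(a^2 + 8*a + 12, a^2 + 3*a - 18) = a + 6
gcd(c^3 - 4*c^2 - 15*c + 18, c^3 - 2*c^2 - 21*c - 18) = c^2 - 3*c - 18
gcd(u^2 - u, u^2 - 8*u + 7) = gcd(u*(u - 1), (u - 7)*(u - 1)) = u - 1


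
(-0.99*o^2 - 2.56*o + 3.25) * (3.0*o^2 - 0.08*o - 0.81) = -2.97*o^4 - 7.6008*o^3 + 10.7567*o^2 + 1.8136*o - 2.6325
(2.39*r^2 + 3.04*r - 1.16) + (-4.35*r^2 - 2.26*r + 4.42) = -1.96*r^2 + 0.78*r + 3.26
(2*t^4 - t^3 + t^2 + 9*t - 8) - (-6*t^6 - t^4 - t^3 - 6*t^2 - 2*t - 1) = 6*t^6 + 3*t^4 + 7*t^2 + 11*t - 7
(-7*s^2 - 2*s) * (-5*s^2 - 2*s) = 35*s^4 + 24*s^3 + 4*s^2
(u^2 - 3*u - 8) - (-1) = u^2 - 3*u - 7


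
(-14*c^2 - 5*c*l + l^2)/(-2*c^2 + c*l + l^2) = (7*c - l)/(c - l)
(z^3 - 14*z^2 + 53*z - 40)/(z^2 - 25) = (z^2 - 9*z + 8)/(z + 5)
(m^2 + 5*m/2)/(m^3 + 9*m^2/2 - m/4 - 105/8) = 4*m/(4*m^2 + 8*m - 21)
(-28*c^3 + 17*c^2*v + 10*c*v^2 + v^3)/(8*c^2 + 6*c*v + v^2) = (-7*c^2 + 6*c*v + v^2)/(2*c + v)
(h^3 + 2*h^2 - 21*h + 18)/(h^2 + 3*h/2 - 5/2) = 2*(h^2 + 3*h - 18)/(2*h + 5)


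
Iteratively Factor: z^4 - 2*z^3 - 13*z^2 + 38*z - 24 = (z - 2)*(z^3 - 13*z + 12) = (z - 2)*(z - 1)*(z^2 + z - 12) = (z - 3)*(z - 2)*(z - 1)*(z + 4)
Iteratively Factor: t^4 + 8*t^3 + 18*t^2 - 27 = (t - 1)*(t^3 + 9*t^2 + 27*t + 27) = (t - 1)*(t + 3)*(t^2 + 6*t + 9) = (t - 1)*(t + 3)^2*(t + 3)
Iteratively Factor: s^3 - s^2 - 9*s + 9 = (s + 3)*(s^2 - 4*s + 3) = (s - 1)*(s + 3)*(s - 3)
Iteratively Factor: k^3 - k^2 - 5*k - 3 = (k + 1)*(k^2 - 2*k - 3) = (k + 1)^2*(k - 3)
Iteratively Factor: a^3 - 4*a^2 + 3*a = (a)*(a^2 - 4*a + 3) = a*(a - 3)*(a - 1)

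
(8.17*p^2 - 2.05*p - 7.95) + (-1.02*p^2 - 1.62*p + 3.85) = 7.15*p^2 - 3.67*p - 4.1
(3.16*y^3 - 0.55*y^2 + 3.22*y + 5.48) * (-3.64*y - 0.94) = -11.5024*y^4 - 0.9684*y^3 - 11.2038*y^2 - 22.974*y - 5.1512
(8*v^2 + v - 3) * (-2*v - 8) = -16*v^3 - 66*v^2 - 2*v + 24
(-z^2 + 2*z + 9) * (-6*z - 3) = 6*z^3 - 9*z^2 - 60*z - 27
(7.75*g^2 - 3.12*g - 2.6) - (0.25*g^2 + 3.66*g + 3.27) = 7.5*g^2 - 6.78*g - 5.87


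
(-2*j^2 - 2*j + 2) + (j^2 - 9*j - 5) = -j^2 - 11*j - 3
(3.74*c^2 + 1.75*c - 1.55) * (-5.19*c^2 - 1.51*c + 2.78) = -19.4106*c^4 - 14.7299*c^3 + 15.7992*c^2 + 7.2055*c - 4.309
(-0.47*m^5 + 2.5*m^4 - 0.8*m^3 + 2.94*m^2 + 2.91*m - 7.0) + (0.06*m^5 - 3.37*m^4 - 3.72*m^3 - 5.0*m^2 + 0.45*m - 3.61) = -0.41*m^5 - 0.87*m^4 - 4.52*m^3 - 2.06*m^2 + 3.36*m - 10.61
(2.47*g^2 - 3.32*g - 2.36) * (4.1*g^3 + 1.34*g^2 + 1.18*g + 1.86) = 10.127*g^5 - 10.3022*g^4 - 11.2102*g^3 - 2.4858*g^2 - 8.96*g - 4.3896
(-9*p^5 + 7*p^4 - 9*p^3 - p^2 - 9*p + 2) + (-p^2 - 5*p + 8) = -9*p^5 + 7*p^4 - 9*p^3 - 2*p^2 - 14*p + 10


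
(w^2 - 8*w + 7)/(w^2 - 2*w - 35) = (w - 1)/(w + 5)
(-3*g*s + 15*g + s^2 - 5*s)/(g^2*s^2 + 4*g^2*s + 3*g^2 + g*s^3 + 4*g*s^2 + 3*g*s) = (-3*g*s + 15*g + s^2 - 5*s)/(g*(g*s^2 + 4*g*s + 3*g + s^3 + 4*s^2 + 3*s))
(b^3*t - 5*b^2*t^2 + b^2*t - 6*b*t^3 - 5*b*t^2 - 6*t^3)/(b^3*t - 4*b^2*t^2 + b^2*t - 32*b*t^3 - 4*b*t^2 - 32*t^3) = (-b^2 + 5*b*t + 6*t^2)/(-b^2 + 4*b*t + 32*t^2)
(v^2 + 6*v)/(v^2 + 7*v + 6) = v/(v + 1)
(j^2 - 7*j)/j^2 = (j - 7)/j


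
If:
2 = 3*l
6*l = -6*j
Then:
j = -2/3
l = 2/3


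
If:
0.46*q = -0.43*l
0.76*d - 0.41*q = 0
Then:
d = 0.539473684210526*q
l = -1.06976744186047*q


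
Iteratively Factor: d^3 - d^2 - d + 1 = (d - 1)*(d^2 - 1) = (d - 1)*(d + 1)*(d - 1)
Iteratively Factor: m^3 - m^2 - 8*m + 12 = (m + 3)*(m^2 - 4*m + 4) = (m - 2)*(m + 3)*(m - 2)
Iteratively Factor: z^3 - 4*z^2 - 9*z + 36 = (z - 4)*(z^2 - 9) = (z - 4)*(z - 3)*(z + 3)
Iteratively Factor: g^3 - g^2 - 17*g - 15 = (g + 1)*(g^2 - 2*g - 15) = (g - 5)*(g + 1)*(g + 3)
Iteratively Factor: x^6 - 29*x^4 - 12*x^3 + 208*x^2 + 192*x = (x + 4)*(x^5 - 4*x^4 - 13*x^3 + 40*x^2 + 48*x) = (x + 1)*(x + 4)*(x^4 - 5*x^3 - 8*x^2 + 48*x) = (x - 4)*(x + 1)*(x + 4)*(x^3 - x^2 - 12*x) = (x - 4)*(x + 1)*(x + 3)*(x + 4)*(x^2 - 4*x) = x*(x - 4)*(x + 1)*(x + 3)*(x + 4)*(x - 4)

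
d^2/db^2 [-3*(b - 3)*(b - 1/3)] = -6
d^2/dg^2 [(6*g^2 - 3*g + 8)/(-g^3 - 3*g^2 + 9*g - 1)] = 6*(-2*g^6 + 3*g^5 - 61*g^4 - 86*g^3 + 12*g^2 + 215*g - 201)/(g^9 + 9*g^8 - 132*g^6 + 18*g^5 + 702*g^4 - 888*g^3 + 252*g^2 - 27*g + 1)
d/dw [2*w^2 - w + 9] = 4*w - 1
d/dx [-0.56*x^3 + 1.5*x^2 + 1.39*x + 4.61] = -1.68*x^2 + 3.0*x + 1.39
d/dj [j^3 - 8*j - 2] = 3*j^2 - 8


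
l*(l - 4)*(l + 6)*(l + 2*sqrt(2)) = l^4 + 2*l^3 + 2*sqrt(2)*l^3 - 24*l^2 + 4*sqrt(2)*l^2 - 48*sqrt(2)*l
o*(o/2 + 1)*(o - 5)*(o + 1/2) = o^4/2 - 5*o^3/4 - 23*o^2/4 - 5*o/2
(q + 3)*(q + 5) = q^2 + 8*q + 15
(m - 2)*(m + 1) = m^2 - m - 2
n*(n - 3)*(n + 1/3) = n^3 - 8*n^2/3 - n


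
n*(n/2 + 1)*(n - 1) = n^3/2 + n^2/2 - n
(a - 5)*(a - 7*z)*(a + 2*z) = a^3 - 5*a^2*z - 5*a^2 - 14*a*z^2 + 25*a*z + 70*z^2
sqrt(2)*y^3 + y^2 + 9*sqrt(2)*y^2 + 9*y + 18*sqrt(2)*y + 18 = (y + 3)*(y + 6)*(sqrt(2)*y + 1)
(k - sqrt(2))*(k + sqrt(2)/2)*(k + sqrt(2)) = k^3 + sqrt(2)*k^2/2 - 2*k - sqrt(2)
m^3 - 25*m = m*(m - 5)*(m + 5)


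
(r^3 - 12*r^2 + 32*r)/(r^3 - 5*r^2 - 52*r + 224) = r/(r + 7)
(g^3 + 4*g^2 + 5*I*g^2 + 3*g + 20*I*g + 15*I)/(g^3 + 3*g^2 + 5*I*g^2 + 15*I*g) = (g + 1)/g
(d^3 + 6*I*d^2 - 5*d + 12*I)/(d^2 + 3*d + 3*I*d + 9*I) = (d^2 + 3*I*d + 4)/(d + 3)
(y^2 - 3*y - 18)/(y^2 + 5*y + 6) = (y - 6)/(y + 2)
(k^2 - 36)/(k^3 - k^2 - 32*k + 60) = (k - 6)/(k^2 - 7*k + 10)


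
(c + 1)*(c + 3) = c^2 + 4*c + 3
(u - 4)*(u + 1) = u^2 - 3*u - 4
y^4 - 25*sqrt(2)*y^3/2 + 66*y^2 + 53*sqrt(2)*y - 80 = (y - 8*sqrt(2))*(y - 5*sqrt(2))*(y - sqrt(2)/2)*(y + sqrt(2))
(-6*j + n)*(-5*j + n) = 30*j^2 - 11*j*n + n^2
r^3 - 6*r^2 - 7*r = r*(r - 7)*(r + 1)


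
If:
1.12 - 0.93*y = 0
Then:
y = 1.20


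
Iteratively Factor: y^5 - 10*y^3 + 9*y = (y - 1)*(y^4 + y^3 - 9*y^2 - 9*y) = (y - 1)*(y + 3)*(y^3 - 2*y^2 - 3*y) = y*(y - 1)*(y + 3)*(y^2 - 2*y - 3) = y*(y - 3)*(y - 1)*(y + 3)*(y + 1)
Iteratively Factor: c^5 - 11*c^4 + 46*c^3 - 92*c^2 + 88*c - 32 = (c - 4)*(c^4 - 7*c^3 + 18*c^2 - 20*c + 8) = (c - 4)*(c - 2)*(c^3 - 5*c^2 + 8*c - 4) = (c - 4)*(c - 2)^2*(c^2 - 3*c + 2) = (c - 4)*(c - 2)^2*(c - 1)*(c - 2)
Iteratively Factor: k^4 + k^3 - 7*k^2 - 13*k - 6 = (k + 1)*(k^3 - 7*k - 6) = (k + 1)^2*(k^2 - k - 6) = (k + 1)^2*(k + 2)*(k - 3)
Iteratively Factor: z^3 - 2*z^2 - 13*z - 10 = (z + 2)*(z^2 - 4*z - 5) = (z - 5)*(z + 2)*(z + 1)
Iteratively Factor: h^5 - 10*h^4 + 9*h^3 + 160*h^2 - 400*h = (h)*(h^4 - 10*h^3 + 9*h^2 + 160*h - 400) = h*(h - 5)*(h^3 - 5*h^2 - 16*h + 80) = h*(h - 5)*(h - 4)*(h^2 - h - 20) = h*(h - 5)*(h - 4)*(h + 4)*(h - 5)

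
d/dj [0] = 0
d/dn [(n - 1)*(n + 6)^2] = (n + 6)*(3*n + 4)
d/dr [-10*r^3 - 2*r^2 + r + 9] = -30*r^2 - 4*r + 1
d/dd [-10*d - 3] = -10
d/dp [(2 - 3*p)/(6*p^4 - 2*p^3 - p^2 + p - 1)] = (-18*p^4 + 6*p^3 + 3*p^2 - 3*p + (3*p - 2)*(24*p^3 - 6*p^2 - 2*p + 1) + 3)/(-6*p^4 + 2*p^3 + p^2 - p + 1)^2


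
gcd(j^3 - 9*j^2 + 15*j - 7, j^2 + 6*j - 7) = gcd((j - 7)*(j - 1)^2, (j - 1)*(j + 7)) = j - 1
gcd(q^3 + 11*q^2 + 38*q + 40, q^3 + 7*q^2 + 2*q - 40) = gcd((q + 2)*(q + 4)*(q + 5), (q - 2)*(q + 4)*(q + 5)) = q^2 + 9*q + 20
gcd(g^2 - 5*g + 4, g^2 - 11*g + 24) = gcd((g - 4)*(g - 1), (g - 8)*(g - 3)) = 1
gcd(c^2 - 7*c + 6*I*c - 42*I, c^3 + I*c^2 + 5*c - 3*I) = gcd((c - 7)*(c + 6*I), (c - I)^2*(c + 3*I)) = 1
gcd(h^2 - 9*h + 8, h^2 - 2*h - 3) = 1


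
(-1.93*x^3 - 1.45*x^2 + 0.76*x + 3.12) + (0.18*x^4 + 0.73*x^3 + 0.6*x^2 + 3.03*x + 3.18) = 0.18*x^4 - 1.2*x^3 - 0.85*x^2 + 3.79*x + 6.3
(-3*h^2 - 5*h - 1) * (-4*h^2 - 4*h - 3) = 12*h^4 + 32*h^3 + 33*h^2 + 19*h + 3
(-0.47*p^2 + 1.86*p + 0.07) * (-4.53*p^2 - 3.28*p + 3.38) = 2.1291*p^4 - 6.8842*p^3 - 8.0065*p^2 + 6.0572*p + 0.2366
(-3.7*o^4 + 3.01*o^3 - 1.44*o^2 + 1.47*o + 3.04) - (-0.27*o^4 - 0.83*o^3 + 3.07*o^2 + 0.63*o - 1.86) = -3.43*o^4 + 3.84*o^3 - 4.51*o^2 + 0.84*o + 4.9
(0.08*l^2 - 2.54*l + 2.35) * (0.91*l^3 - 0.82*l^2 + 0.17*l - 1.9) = 0.0728*l^5 - 2.377*l^4 + 4.2349*l^3 - 2.5108*l^2 + 5.2255*l - 4.465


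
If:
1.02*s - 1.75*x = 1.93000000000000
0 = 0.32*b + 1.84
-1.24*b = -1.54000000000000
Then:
No Solution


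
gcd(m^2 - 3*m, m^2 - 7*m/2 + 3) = 1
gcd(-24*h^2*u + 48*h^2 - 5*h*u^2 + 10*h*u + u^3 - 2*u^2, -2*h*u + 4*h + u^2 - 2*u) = u - 2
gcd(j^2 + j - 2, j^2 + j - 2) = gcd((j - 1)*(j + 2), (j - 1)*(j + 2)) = j^2 + j - 2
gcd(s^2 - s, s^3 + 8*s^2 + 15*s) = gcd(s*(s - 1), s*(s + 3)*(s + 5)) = s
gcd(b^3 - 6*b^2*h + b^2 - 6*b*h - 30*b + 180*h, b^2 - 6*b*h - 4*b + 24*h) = b - 6*h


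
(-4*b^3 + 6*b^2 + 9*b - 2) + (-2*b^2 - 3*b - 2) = -4*b^3 + 4*b^2 + 6*b - 4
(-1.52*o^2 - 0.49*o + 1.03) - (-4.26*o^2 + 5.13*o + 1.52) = 2.74*o^2 - 5.62*o - 0.49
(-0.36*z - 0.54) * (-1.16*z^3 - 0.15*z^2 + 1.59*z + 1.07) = 0.4176*z^4 + 0.6804*z^3 - 0.4914*z^2 - 1.2438*z - 0.5778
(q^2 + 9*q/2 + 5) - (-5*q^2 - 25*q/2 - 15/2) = 6*q^2 + 17*q + 25/2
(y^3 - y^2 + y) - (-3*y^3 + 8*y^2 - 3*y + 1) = 4*y^3 - 9*y^2 + 4*y - 1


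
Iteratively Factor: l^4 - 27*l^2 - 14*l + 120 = (l - 5)*(l^3 + 5*l^2 - 2*l - 24) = (l - 5)*(l + 3)*(l^2 + 2*l - 8) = (l - 5)*(l - 2)*(l + 3)*(l + 4)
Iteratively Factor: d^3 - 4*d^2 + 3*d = (d - 1)*(d^2 - 3*d) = d*(d - 1)*(d - 3)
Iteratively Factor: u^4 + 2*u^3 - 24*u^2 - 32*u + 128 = (u + 4)*(u^3 - 2*u^2 - 16*u + 32) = (u - 2)*(u + 4)*(u^2 - 16) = (u - 4)*(u - 2)*(u + 4)*(u + 4)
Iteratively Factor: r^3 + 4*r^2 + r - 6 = (r - 1)*(r^2 + 5*r + 6) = (r - 1)*(r + 3)*(r + 2)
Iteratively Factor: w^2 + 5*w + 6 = (w + 3)*(w + 2)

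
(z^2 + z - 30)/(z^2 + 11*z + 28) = (z^2 + z - 30)/(z^2 + 11*z + 28)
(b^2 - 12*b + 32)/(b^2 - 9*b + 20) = (b - 8)/(b - 5)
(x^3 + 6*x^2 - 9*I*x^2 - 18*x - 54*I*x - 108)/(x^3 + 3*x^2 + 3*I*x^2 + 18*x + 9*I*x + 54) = (x^2 + x*(6 - 6*I) - 36*I)/(x^2 + x*(3 + 6*I) + 18*I)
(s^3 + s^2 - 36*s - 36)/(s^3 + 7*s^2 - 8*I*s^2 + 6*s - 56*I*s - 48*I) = (s - 6)/(s - 8*I)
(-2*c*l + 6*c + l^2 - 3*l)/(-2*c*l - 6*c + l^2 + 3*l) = (l - 3)/(l + 3)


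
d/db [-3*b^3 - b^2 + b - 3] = -9*b^2 - 2*b + 1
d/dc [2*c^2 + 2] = 4*c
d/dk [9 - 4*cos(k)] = 4*sin(k)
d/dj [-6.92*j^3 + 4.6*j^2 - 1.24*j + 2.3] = -20.76*j^2 + 9.2*j - 1.24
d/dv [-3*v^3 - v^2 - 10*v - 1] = -9*v^2 - 2*v - 10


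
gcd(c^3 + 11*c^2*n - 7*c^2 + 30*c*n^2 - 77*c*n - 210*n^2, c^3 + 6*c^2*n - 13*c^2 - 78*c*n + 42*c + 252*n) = c^2 + 6*c*n - 7*c - 42*n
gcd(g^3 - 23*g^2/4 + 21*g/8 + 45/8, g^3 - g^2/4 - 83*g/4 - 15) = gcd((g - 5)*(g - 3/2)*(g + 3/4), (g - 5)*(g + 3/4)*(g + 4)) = g^2 - 17*g/4 - 15/4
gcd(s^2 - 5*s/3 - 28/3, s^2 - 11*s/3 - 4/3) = s - 4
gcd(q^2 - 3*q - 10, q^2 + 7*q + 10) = q + 2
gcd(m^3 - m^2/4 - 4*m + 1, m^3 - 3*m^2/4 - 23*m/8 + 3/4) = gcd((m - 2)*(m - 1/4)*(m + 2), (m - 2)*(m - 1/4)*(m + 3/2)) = m^2 - 9*m/4 + 1/2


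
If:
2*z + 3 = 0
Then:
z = -3/2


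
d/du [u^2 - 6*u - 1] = 2*u - 6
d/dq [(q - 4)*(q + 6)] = 2*q + 2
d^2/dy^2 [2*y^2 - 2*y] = 4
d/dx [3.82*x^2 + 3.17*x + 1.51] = 7.64*x + 3.17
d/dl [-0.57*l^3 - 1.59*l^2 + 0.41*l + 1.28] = -1.71*l^2 - 3.18*l + 0.41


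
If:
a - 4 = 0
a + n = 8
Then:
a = 4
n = 4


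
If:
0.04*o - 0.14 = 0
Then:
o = 3.50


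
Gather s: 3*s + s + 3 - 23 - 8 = 4*s - 28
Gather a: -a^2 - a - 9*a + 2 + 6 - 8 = -a^2 - 10*a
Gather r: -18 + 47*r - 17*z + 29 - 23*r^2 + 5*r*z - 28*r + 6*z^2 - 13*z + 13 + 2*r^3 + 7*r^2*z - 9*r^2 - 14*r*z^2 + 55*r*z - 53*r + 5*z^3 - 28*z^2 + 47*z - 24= 2*r^3 + r^2*(7*z - 32) + r*(-14*z^2 + 60*z - 34) + 5*z^3 - 22*z^2 + 17*z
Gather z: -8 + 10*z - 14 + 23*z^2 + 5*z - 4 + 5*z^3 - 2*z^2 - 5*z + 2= 5*z^3 + 21*z^2 + 10*z - 24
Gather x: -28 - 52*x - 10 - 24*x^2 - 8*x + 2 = -24*x^2 - 60*x - 36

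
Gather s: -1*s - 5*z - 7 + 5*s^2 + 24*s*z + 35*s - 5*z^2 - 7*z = 5*s^2 + s*(24*z + 34) - 5*z^2 - 12*z - 7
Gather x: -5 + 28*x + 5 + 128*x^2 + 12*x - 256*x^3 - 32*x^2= -256*x^3 + 96*x^2 + 40*x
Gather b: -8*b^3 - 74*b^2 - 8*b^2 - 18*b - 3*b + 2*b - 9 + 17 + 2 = -8*b^3 - 82*b^2 - 19*b + 10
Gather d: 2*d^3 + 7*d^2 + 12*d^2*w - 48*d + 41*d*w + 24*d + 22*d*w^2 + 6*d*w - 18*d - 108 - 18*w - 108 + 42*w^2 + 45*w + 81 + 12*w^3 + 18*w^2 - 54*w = 2*d^3 + d^2*(12*w + 7) + d*(22*w^2 + 47*w - 42) + 12*w^3 + 60*w^2 - 27*w - 135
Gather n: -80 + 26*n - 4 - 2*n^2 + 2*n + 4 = -2*n^2 + 28*n - 80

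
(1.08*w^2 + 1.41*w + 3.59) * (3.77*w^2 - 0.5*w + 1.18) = 4.0716*w^4 + 4.7757*w^3 + 14.1037*w^2 - 0.1312*w + 4.2362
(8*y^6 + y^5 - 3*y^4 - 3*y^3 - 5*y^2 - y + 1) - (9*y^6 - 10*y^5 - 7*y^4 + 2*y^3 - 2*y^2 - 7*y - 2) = -y^6 + 11*y^5 + 4*y^4 - 5*y^3 - 3*y^2 + 6*y + 3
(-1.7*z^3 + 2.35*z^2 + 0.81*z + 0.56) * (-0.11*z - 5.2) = 0.187*z^4 + 8.5815*z^3 - 12.3091*z^2 - 4.2736*z - 2.912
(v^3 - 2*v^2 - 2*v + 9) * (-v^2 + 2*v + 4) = -v^5 + 4*v^4 + 2*v^3 - 21*v^2 + 10*v + 36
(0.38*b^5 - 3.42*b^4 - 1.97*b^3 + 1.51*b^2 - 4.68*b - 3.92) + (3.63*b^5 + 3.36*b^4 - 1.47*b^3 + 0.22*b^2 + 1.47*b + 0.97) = 4.01*b^5 - 0.0600000000000001*b^4 - 3.44*b^3 + 1.73*b^2 - 3.21*b - 2.95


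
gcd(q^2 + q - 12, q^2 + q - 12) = q^2 + q - 12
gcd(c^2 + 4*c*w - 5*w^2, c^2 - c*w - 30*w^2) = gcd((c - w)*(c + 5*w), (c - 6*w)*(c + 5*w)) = c + 5*w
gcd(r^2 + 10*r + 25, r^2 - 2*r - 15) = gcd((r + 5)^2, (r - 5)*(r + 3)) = 1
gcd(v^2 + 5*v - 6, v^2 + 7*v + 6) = v + 6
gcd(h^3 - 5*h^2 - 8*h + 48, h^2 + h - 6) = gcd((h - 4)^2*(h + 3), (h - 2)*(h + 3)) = h + 3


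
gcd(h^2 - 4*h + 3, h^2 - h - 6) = h - 3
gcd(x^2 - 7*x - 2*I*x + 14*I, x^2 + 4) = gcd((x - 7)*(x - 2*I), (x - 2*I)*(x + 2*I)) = x - 2*I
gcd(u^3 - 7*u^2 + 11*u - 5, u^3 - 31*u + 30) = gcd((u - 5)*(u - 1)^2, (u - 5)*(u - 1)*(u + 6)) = u^2 - 6*u + 5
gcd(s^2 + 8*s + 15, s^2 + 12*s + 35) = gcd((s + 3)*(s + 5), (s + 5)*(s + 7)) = s + 5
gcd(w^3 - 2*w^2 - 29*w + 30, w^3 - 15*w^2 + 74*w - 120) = w - 6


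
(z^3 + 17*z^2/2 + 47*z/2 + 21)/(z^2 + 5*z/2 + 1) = (2*z^2 + 13*z + 21)/(2*z + 1)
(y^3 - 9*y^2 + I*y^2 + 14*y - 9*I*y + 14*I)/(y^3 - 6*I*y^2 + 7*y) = (y^2 - 9*y + 14)/(y*(y - 7*I))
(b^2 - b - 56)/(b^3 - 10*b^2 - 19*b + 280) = (b + 7)/(b^2 - 2*b - 35)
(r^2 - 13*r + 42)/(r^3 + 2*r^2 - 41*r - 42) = (r - 7)/(r^2 + 8*r + 7)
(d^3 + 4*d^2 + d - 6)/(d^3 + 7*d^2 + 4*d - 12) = (d + 3)/(d + 6)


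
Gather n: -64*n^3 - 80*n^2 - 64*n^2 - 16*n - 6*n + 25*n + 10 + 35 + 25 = -64*n^3 - 144*n^2 + 3*n + 70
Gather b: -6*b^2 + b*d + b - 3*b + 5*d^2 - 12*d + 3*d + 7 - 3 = -6*b^2 + b*(d - 2) + 5*d^2 - 9*d + 4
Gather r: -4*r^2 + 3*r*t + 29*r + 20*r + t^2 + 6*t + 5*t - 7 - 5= -4*r^2 + r*(3*t + 49) + t^2 + 11*t - 12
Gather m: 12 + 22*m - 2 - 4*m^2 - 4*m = -4*m^2 + 18*m + 10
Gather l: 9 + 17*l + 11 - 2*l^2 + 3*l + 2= -2*l^2 + 20*l + 22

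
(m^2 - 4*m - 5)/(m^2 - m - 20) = (m + 1)/(m + 4)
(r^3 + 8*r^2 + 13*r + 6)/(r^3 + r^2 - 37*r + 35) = (r^3 + 8*r^2 + 13*r + 6)/(r^3 + r^2 - 37*r + 35)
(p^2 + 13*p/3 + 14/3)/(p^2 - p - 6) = (p + 7/3)/(p - 3)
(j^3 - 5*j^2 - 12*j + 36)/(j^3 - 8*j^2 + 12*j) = (j + 3)/j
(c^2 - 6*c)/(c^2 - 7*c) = (c - 6)/(c - 7)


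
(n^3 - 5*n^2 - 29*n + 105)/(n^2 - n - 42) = (n^2 + 2*n - 15)/(n + 6)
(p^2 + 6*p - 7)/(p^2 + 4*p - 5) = (p + 7)/(p + 5)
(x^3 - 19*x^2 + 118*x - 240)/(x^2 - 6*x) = x - 13 + 40/x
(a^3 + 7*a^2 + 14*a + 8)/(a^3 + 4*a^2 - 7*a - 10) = (a^2 + 6*a + 8)/(a^2 + 3*a - 10)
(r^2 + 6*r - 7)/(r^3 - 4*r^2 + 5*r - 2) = (r + 7)/(r^2 - 3*r + 2)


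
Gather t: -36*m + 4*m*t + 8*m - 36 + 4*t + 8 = -28*m + t*(4*m + 4) - 28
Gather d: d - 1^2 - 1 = d - 2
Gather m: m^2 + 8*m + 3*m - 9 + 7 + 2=m^2 + 11*m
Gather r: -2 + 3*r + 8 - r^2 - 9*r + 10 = -r^2 - 6*r + 16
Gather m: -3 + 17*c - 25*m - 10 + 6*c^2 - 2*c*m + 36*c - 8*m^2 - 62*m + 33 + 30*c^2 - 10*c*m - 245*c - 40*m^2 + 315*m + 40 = 36*c^2 - 192*c - 48*m^2 + m*(228 - 12*c) + 60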